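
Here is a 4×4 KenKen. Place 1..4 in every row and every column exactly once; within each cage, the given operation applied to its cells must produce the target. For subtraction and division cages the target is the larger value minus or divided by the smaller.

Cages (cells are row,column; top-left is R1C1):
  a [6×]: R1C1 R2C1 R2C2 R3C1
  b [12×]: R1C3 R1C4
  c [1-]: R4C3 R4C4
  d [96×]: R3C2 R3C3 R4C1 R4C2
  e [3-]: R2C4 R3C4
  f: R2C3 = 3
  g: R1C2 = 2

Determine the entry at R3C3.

2

G is a freebie, so R1C2 = 2.
The 4 cells of cage a must have product 6, so R2C2 = 1.
Cage f is given; hence R2C3 = 3.
1 is placed in row 2, which forces R2C4 = 4.
Column 4 now contains 4, leaving R3C4 = 1.
Cage a has product 6, so R1C1 = 1.
3 is placed in column 3, which forces R1C3 = 4.
Column 4 now contains 4, leaving R1C4 = 3.
3 is placed in row 2, so R2C1 = 2.
The 4 cells of cage a must have product 6, which forces R3C1 = 3.
Row 3 now contains 3; hence R3C2 = 4.
Column 3 now contains 4, leaving R3C3 = 2.
2 is placed in column 1, so R4C1 = 4.
Column 2 now contains 4, leaving R4C2 = 3.
Column 3 now contains 2, so R4C3 = 1.
Column 4 already has 3, so R4C4 = 2.
Completed grid: 1 2 4 3 / 2 1 3 4 / 3 4 2 1 / 4 3 1 2.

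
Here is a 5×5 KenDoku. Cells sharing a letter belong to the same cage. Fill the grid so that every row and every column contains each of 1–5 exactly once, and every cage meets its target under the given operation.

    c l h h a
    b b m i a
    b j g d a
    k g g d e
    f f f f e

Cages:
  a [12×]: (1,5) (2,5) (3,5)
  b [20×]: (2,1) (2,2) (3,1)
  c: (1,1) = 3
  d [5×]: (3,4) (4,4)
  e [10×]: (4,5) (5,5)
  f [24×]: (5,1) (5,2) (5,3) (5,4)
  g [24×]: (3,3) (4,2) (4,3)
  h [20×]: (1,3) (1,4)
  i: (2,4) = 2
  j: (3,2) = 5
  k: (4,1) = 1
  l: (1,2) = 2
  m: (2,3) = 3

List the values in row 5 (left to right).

Cage c is given, leaving (1,1) = 3.
Cage l is a single given cell; hence (1,2) = 2.
Cage m is a single given cell, leaving (2,3) = 3.
I is a freebie; hence (2,4) = 2.
Cage j is given, so (3,2) = 5.
5 is placed in row 3, leaving (3,4) = 1.
Cage k is a single given cell; hence (4,1) = 1.
1 is placed in column 4, which forces (4,4) = 5.
Row 4 now contains 5, which forces (4,5) = 2.
Column 5 now contains 2, so (5,5) = 5.
The two cells of cage h must have product 20, so (1,3) = 5.
Column 4 now contains 5; hence (1,4) = 4.
Row 1 now contains 4, leaving (1,5) = 1.
Cage b has product 20, which forces (2,1) = 5.
The 3 cells of cage b must have product 20; hence (2,2) = 1.
Column 5 already has 1, so (2,5) = 4.
Cage b needs product 20, so (3,1) = 4.
The 3 cells of cage g must have product 24, leaving (3,3) = 2.
Cage a has product 12, so (3,5) = 3.
Cage g needs product 24, leaving (4,2) = 3.
2 is placed in row 4, leaving (4,3) = 4.
Column 1 now contains 4, so (5,1) = 2.
3 is placed in column 2; hence (5,2) = 4.
Column 3 now contains 4, so (5,3) = 1.
Column 4 already has 4, so (5,4) = 3.
The full grid is 3 2 5 4 1 / 5 1 3 2 4 / 4 5 2 1 3 / 1 3 4 5 2 / 2 4 1 3 5.

2 4 1 3 5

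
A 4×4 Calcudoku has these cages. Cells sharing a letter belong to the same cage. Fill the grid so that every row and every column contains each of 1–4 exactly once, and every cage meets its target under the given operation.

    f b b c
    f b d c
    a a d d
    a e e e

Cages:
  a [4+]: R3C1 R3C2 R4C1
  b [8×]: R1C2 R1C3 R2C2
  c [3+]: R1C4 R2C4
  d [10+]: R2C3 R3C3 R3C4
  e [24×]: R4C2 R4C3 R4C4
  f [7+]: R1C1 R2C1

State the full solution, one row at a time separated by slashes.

3 4 1 2 / 4 2 3 1 / 2 1 4 3 / 1 3 2 4

Cage a has sum 4, so R3C1 = 2.
The 3 cells of cage a must have sum 4, so R3C2 = 1.
2 is placed in row 3, leaving R3C3 = 4.
Row 3 already has 4, so R3C4 = 3.
The 3 cells of cage a must have sum 4, leaving R4C1 = 1.
Cage b needs product 8; hence R1C3 = 1.
Row 1 now contains 1, which forces R1C4 = 2.
4 is placed in column 3, leaving R2C3 = 3.
Column 4 already has 2; hence R2C4 = 1.
Column 3 already has 3; hence R4C3 = 2.
Column 4 already has 2; hence R4C4 = 4.
The two cells of cage f must have sum 7, which forces R1C1 = 3.
Row 1 already has 2, leaving R1C2 = 4.
3 is placed in row 2, so R2C1 = 4.
The 3 cells of cage b must have product 8, so R2C2 = 2.
4 is placed in row 4, which forces R4C2 = 3.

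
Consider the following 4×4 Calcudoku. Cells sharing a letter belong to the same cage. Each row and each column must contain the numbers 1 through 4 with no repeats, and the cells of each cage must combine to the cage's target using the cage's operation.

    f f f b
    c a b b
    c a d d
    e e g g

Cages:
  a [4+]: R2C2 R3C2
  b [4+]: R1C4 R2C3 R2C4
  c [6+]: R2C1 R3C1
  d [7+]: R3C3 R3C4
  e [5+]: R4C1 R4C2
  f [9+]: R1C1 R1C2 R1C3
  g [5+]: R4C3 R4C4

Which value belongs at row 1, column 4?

1

Cage b needs sum 4, which forces R1C4 = 1.
Cage b needs sum 4; hence R2C3 = 1.
Cage b needs sum 4, so R2C4 = 2.
Row 2 already has 2, so R2C1 = 4.
Row 2 already has 1; hence R2C2 = 3.
Cage c's pair has sum 6; hence R3C1 = 2.
Cage a's pair has sum 4, which forces R3C2 = 1.
Cage g needs two cells with sum 5, which forces R4C3 = 2.
Cage g's pair has sum 5, so R4C4 = 3.
Column 1 already has 2, leaving R1C1 = 3.
Cage f has sum 9, which forces R1C2 = 2.
The 3 cells of cage f must have sum 9, so R1C3 = 4.
The two cells of cage d must have sum 7, leaving R3C3 = 3.
Column 4 already has 3, so R3C4 = 4.
Row 4 now contains 3, leaving R4C1 = 1.
Row 4 now contains 2, which forces R4C2 = 4.
The full grid is 3 2 4 1 / 4 3 1 2 / 2 1 3 4 / 1 4 2 3.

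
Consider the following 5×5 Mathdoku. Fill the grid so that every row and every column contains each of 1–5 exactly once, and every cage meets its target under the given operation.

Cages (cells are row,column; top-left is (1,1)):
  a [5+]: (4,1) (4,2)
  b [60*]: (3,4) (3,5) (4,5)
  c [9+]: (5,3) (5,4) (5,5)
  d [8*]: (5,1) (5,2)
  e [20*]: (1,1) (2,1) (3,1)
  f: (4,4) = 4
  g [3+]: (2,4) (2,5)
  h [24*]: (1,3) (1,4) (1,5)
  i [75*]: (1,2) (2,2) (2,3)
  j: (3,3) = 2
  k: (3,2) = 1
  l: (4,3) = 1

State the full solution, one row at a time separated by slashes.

1 5 4 2 3 / 4 3 5 1 2 / 5 1 2 3 4 / 3 2 1 4 5 / 2 4 3 5 1

Cage i needs product 75; hence (1,2) = 5.
The 3 cells of cage i must have product 75, which forces (2,2) = 3.
Cage i needs product 75; hence (2,3) = 5.
Cage k is given, so (3,2) = 1.
Cage j is given, which forces (3,3) = 2.
Cage l is given; hence (4,3) = 1.
Cage f is given, leaving (4,4) = 4.
Cage e has product 20, so (3,1) = 5.
Row 3 now contains 5; hence (3,4) = 3.
Cage b has product 60, which forces (3,5) = 4.
Cage a needs two cells with sum 5, which forces (4,1) = 3.
Row 4 already has 4, so (4,2) = 2.
Row 4 now contains 3, so (4,5) = 5.
Column 2 already has 2, which forces (5,2) = 4.
Row 5 already has 4, which forces (5,3) = 3.
3 is placed in column 3, leaving (1,3) = 4.
Column 4 now contains 3; hence (1,4) = 2.
The 3 cells of cage h must have product 24; hence (1,5) = 3.
Column 4 already has 2; hence (2,4) = 1.
1 is placed in row 2; hence (2,5) = 2.
Row 5 already has 4; hence (5,1) = 2.
The 3 cells of cage c must have sum 9, leaving (5,4) = 5.
Cage c has sum 9, so (5,5) = 1.
Row 1 now contains 4, which forces (1,1) = 1.
1 is placed in row 2, so (2,1) = 4.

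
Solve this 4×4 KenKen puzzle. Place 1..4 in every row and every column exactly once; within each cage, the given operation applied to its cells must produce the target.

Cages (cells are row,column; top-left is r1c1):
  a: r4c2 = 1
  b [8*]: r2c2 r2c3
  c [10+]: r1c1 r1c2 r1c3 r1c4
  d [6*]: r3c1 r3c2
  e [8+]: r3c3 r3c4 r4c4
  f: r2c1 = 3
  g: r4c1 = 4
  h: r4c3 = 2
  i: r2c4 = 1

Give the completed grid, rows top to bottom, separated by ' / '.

Cage f is a single given cell, leaving r2c1 = 3.
I is a freebie, leaving r2c4 = 1.
Column 1 already has 3, which forces r3c1 = 2.
Row 3 now contains 2, which forces r3c2 = 3.
Row 3 now contains 3; hence r3c4 = 4.
Cage g is a single given cell, leaving r4c1 = 4.
Cage a is a single given cell, leaving r4c2 = 1.
H is a freebie, leaving r4c3 = 2.
2 is placed in row 4, which forces r4c4 = 3.
4 is placed in column 1, so r1c1 = 1.
The 4 cells of cage c must have sum 10; hence r1c2 = 4.
The 4 cells of cage c must have sum 10, leaving r1c3 = 3.
3 is placed in column 4, which forces r1c4 = 2.
Cage b's pair has product 8, which forces r2c2 = 2.
Column 3 already has 2, which forces r2c3 = 4.
Row 3 already has 4, which forces r3c3 = 1.

1 4 3 2 / 3 2 4 1 / 2 3 1 4 / 4 1 2 3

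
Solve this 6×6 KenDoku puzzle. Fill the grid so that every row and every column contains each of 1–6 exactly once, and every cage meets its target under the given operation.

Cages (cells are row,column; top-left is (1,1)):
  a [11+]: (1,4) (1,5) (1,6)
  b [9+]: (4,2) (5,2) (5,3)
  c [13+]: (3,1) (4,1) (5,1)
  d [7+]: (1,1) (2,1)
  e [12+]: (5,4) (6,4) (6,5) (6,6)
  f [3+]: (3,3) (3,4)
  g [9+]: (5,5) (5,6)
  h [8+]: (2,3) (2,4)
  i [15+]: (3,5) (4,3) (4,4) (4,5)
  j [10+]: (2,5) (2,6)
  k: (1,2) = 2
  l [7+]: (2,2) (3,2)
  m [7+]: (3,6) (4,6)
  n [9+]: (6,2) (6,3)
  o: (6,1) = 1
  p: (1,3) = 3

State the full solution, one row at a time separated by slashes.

5 2 3 4 6 1 / 2 1 5 3 4 6 / 4 6 1 2 3 5 / 3 4 6 5 1 2 / 6 3 2 1 5 4 / 1 5 4 6 2 3

Cage k is a single given cell, which forces (1,2) = 2.
Cage p is given, so (1,3) = 3.
Cage o is given, which forces (6,1) = 1.
In row 1, 5 can only go at (1,1), so (1,1) = 5.
Cage d needs two cells with sum 7, which forces (2,1) = 2.
The two cells of cage h must have sum 8, leaving (2,3) = 5.
Cage h needs two cells with sum 8, which forces (2,4) = 3.
The only place for 1 in row 2 is (2,2).
Cage l's pair has sum 7, so (3,2) = 6.
In column 6, 1 can only go at (1,6), so (1,6) = 1.
The only place for 1 in column 5 is (4,5).
Row 4 needs a 2, and only (4,6) is open for it.
Cage m's pair has sum 7; hence (3,6) = 5.
Column 5 needs a 2, and only (6,5) is open for it.
The only place for 5 in column 5 is (5,5).
Cage g needs two cells with sum 9, so (5,6) = 4.
Column 6 already has 4; hence (6,6) = 3.
Cage j's pair has sum 10, which forces (2,5) = 4.
Column 6 already has 4; hence (2,6) = 6.
Column 5 now contains 4, leaving (3,5) = 3.
Row 5 now contains 4, so (5,2) = 3.
3 is placed in row 6, leaving (6,2) = 5.
The two cells of cage n must have sum 9, so (6,3) = 4.
Row 6 now contains 5, which forces (6,4) = 6.
Column 4 already has 6, which forces (1,4) = 4.
Column 5 now contains 4, leaving (1,5) = 6.
Row 3 now contains 3, leaving (3,1) = 4.
The 3 cells of cage c must have sum 13, which forces (4,1) = 3.
5 is placed in column 2, leaving (4,2) = 4.
4 is placed in column 3; hence (4,3) = 6.
Cage i has sum 15, leaving (4,4) = 5.
3 is placed in row 5, leaving (5,1) = 6.
Cage b needs sum 9, leaving (5,3) = 2.
Cage e needs sum 12, so (5,4) = 1.
Column 3 already has 2, leaving (3,3) = 1.
1 is placed in column 4; hence (3,4) = 2.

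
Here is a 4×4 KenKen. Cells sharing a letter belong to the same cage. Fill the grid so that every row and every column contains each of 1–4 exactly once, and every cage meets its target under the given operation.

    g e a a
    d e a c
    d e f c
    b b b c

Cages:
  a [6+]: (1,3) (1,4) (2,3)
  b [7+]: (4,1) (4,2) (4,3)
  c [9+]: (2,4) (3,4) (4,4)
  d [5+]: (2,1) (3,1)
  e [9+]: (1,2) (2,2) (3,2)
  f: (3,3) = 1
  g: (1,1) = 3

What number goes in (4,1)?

Cage g is a single given cell, so (1,1) = 3.
Cage f is given, leaving (3,3) = 1.
Cage a needs sum 6, leaving (1,3) = 2.
Cage a has sum 6; hence (1,4) = 1.
The two cells of cage d must have sum 5, leaving (2,1) = 1.
The 3 cells of cage a must have sum 6, so (2,3) = 3.
Cage d's pair has sum 5, which forces (3,1) = 4.
Column 1 now contains 4; hence (4,1) = 2.
Column 3 already has 2; hence (4,3) = 4.
Row 4 already has 4, which forces (4,4) = 3.
2 is placed in row 1; hence (1,2) = 4.
Cage e needs sum 9, leaving (2,2) = 2.
Cage c needs sum 9, so (2,4) = 4.
Cage e needs sum 9, leaving (3,2) = 3.
3 is placed in column 4, so (3,4) = 2.
Row 4 already has 4; hence (4,2) = 1.
Filled in: 3 4 2 1 / 1 2 3 4 / 4 3 1 2 / 2 1 4 3.

2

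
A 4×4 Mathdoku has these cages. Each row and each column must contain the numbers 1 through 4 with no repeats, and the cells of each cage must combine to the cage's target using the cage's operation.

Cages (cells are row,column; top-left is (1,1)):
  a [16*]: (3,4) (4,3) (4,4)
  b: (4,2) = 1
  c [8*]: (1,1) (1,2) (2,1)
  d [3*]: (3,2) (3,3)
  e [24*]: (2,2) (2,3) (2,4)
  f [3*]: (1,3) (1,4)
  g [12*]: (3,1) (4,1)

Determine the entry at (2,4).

Cage b is given; hence (4,2) = 1.
1 is placed in row 4, which forces (4,4) = 4.
Cage g's pair has product 12; hence (3,1) = 4.
1 is placed in column 2, leaving (3,2) = 3.
Cage d's pair has product 3, which forces (3,3) = 1.
4 is placed in column 4, so (3,4) = 2.
4 is placed in row 4, leaving (4,1) = 3.
4 is placed in row 4, so (4,3) = 2.
Cage c needs product 8; hence (1,2) = 4.
Column 3 now contains 1, leaving (1,3) = 3.
Cage f's pair has product 3, which forces (1,4) = 1.
Cage e needs product 24, leaving (2,2) = 2.
The 3 cells of cage e must have product 24, leaving (2,3) = 4.
Column 4 now contains 2; hence (2,4) = 3.
Row 1 now contains 1; hence (1,1) = 2.
2 is placed in row 2, leaving (2,1) = 1.
The full grid is 2 4 3 1 / 1 2 4 3 / 4 3 1 2 / 3 1 2 4.

3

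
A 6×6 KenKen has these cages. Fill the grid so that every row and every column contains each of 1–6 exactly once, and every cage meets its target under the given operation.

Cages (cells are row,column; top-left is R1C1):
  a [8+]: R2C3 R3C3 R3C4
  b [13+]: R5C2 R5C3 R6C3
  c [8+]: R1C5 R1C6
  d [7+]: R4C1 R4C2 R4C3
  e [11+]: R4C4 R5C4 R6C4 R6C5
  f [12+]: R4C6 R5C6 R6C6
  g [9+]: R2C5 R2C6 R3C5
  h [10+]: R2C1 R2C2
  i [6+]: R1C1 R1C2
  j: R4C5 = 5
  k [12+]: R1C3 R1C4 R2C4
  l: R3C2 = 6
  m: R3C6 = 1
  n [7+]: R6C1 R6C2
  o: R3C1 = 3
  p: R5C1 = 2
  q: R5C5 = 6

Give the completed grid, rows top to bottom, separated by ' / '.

O is a freebie, leaving R3C1 = 3.
Cage l is a single given cell, so R3C2 = 6.
M is a freebie, so R3C6 = 1.
Cage j is given, so R4C5 = 5.
Cage p is a single given cell, so R5C1 = 2.
Cage q is a single given cell, so R5C5 = 6.
The two cells of cage h must have sum 10; hence R2C1 = 6.
Column 2 already has 6, which forces R2C2 = 4.
Cage g needs sum 9, so R3C5 = 4.
Cage a needs sum 8, which forces R2C3 = 1.
In row 2, 5 can only go at R2C4, so R2C4 = 5.
The 3 cells of cage a must have sum 8, leaving R3C3 = 5.
Column 4 already has 5, leaving R3C4 = 2.
Column 3 already has 5, which forces R6C3 = 6.
The 3 cells of cage b must have sum 13, so R5C2 = 3.
The 3 cells of cage b must have sum 13, leaving R5C3 = 4.
4 is placed in row 5, so R5C4 = 1.
4 is placed in row 5, so R5C6 = 5.
Column 2 already has 3, leaving R6C2 = 2.
Column 3 now contains 4; hence R1C3 = 3.
Cage k needs sum 12, so R1C4 = 4.
The two cells of cage c must have sum 8, which forces R1C5 = 2.
5 is placed in column 6; hence R1C6 = 6.
2 is placed in column 5; hence R2C5 = 3.
Row 2 already has 3, leaving R2C6 = 2.
The 3 cells of cage d must have sum 7, leaving R4C1 = 4.
2 is placed in column 2; hence R4C2 = 1.
Column 3 now contains 4, which forces R4C3 = 2.
Row 4 already has 4, leaving R4C6 = 3.
Cage n's pair has sum 7; hence R6C1 = 5.
Column 4 already has 4, so R6C4 = 3.
3 is placed in column 5, so R6C5 = 1.
Column 6 now contains 3, which forces R6C6 = 4.
Column 1 now contains 5, so R1C1 = 1.
Column 2 now contains 1, which forces R1C2 = 5.
Row 4 now contains 3; hence R4C4 = 6.

1 5 3 4 2 6 / 6 4 1 5 3 2 / 3 6 5 2 4 1 / 4 1 2 6 5 3 / 2 3 4 1 6 5 / 5 2 6 3 1 4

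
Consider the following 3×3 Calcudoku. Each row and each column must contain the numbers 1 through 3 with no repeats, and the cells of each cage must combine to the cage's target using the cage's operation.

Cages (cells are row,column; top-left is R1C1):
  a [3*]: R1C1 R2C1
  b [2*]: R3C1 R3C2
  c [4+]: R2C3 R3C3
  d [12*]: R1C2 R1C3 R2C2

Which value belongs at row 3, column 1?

2

The 3 cells of cage d must have product 12, so R1C2 = 3.
Cage d needs product 12, leaving R1C3 = 2.
The 3 cells of cage d must have product 12; hence R2C2 = 2.
Column 2 now contains 2, which forces R3C2 = 1.
1 is placed in row 3, so R3C3 = 3.
Row 1 already has 3; hence R1C1 = 1.
Cage a's pair has product 3; hence R2C1 = 3.
Column 3 now contains 3, leaving R2C3 = 1.
1 is placed in row 3, which forces R3C1 = 2.
Completed grid: 1 3 2 / 3 2 1 / 2 1 3.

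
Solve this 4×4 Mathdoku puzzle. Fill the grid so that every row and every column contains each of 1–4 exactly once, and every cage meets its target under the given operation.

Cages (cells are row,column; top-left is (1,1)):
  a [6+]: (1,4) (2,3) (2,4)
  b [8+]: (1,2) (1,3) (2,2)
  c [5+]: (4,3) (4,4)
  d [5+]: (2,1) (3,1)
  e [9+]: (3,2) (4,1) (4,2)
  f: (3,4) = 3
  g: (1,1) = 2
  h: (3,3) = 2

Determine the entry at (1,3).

G is a freebie, which forces (1,1) = 2.
Cage h is given; hence (3,3) = 2.
Cage f is given, which forces (3,4) = 3.
Column 4 already has 3, which forces (1,4) = 1.
3 is placed in row 3; hence (3,2) = 4.
Column 2 already has 4, leaving (1,2) = 3.
The 3 cells of cage b must have sum 8; hence (1,3) = 4.
Cage d's pair has sum 5, leaving (2,1) = 4.
Cage b needs sum 8; hence (2,2) = 1.
Row 2 already has 1, so (2,3) = 3.
Row 2 now contains 4; hence (2,4) = 2.
4 is placed in row 3, which forces (3,1) = 1.
4 is placed in column 1, leaving (4,1) = 3.
1 is placed in column 2, so (4,2) = 2.
3 is placed in column 3, leaving (4,3) = 1.
Column 4 now contains 2, leaving (4,4) = 4.
The full grid is 2 3 4 1 / 4 1 3 2 / 1 4 2 3 / 3 2 1 4.

4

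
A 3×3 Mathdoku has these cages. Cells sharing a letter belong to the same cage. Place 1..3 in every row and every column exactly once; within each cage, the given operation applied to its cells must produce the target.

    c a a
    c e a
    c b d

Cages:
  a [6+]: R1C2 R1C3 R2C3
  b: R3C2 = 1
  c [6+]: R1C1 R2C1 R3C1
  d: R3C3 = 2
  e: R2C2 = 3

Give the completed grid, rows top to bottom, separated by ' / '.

1 2 3 / 2 3 1 / 3 1 2

E is a freebie, which forces R2C2 = 3.
B is a freebie, leaving R3C2 = 1.
D is a freebie, so R3C3 = 2.
Column 2 now contains 1; hence R1C2 = 2.
Cage a has sum 6; hence R1C3 = 3.
Column 3 now contains 2, which forces R2C3 = 1.
Row 3 already has 2, leaving R3C1 = 3.
2 is placed in row 1, leaving R1C1 = 1.
Row 2 already has 1; hence R2C1 = 2.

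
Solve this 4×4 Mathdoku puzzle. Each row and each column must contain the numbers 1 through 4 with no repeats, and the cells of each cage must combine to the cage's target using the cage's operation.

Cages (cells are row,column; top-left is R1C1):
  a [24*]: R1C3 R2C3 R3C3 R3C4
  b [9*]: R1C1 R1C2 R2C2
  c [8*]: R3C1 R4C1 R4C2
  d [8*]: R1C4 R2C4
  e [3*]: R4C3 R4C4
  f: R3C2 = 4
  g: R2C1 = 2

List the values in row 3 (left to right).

1 4 2 3

Cage b has product 9, leaving R1C1 = 3.
The 3 cells of cage b must have product 9, so R1C2 = 1.
Cage g is a single given cell, so R2C1 = 2.
Cage b needs product 9, so R2C2 = 3.
Row 2 now contains 2, which forces R2C4 = 4.
Cage f is a single given cell, which forces R3C2 = 4.
4 is placed in column 2; hence R4C2 = 2.
Cage a needs product 24, so R1C3 = 4.
4 is placed in column 4, so R1C4 = 2.
Row 2 already has 4; hence R2C3 = 1.
Row 3 already has 4, so R3C1 = 1.
Column 4 now contains 2, so R3C4 = 3.
Cage c has product 8, which forces R4C1 = 4.
Column 3 already has 1; hence R4C3 = 3.
Column 4 already has 3; hence R4C4 = 1.
Row 3 now contains 3, leaving R3C3 = 2.
Completed grid: 3 1 4 2 / 2 3 1 4 / 1 4 2 3 / 4 2 3 1.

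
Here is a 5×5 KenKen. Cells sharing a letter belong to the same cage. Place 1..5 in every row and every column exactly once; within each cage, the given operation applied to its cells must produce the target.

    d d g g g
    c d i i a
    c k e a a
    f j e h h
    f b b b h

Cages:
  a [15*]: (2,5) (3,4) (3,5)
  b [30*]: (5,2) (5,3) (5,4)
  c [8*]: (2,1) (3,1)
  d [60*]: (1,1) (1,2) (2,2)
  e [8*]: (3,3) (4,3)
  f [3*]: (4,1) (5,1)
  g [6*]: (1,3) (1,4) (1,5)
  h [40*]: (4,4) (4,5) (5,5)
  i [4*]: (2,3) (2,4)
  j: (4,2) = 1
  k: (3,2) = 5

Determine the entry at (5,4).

3

K is a freebie; hence (3,2) = 5.
J is a freebie, so (4,2) = 1.
Cage d needs product 60, which forces (1,1) = 5.
The 3 cells of cage a must have product 15, so (2,5) = 5.
1 is placed in row 4, leaving (4,1) = 3.
Cage f needs two cells with product 3; hence (5,1) = 1.
The 3 cells of cage h must have product 40, so (4,4) = 5.
The 3 cells of cage b must have product 30, so (5,3) = 5.
In row 1, 4 can only go at (1,2), so (1,2) = 4.
Column 2 already has 4; hence (2,2) = 3.
Column 2 now contains 3; hence (5,2) = 2.
Row 5 already has 2, so (5,4) = 3.
Row 5 already has 2; hence (5,5) = 4.
Column 4 already has 3, leaving (3,4) = 1.
Cage a has product 15; hence (3,5) = 3.
4 is placed in column 5, leaving (4,5) = 2.
The 3 cells of cage g must have product 6; hence (1,3) = 3.
1 is placed in column 4, which forces (1,4) = 2.
2 is placed in column 5, leaving (1,5) = 1.
Cage i's pair has product 4; hence (2,3) = 1.
1 is placed in column 4; hence (2,4) = 4.
Cage e needs two cells with product 8, so (3,3) = 2.
Row 4 now contains 2; hence (4,3) = 4.
4 is placed in row 2, leaving (2,1) = 2.
2 is placed in row 3; hence (3,1) = 4.
The full grid is 5 4 3 2 1 / 2 3 1 4 5 / 4 5 2 1 3 / 3 1 4 5 2 / 1 2 5 3 4.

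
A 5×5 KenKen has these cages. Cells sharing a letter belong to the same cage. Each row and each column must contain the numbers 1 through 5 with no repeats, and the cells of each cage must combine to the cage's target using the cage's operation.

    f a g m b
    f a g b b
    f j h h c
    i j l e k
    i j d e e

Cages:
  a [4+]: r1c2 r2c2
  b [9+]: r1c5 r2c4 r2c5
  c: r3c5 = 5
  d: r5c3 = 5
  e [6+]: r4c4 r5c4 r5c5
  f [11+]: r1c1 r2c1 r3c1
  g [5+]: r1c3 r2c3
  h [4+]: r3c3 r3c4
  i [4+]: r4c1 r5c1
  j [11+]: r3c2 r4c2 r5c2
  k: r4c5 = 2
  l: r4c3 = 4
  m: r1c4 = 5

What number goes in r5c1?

M is a freebie, so r1c4 = 5.
Cage c is given, leaving r3c5 = 5.
L is a freebie, leaving r4c3 = 4.
Cage k is given; hence r4c5 = 2.
D is a freebie; hence r5c3 = 5.
Cage f needs sum 11, so r2c1 = 5.
Row 4 now contains 2; hence r4c2 = 5.
Row 1 needs a 1, and only r1c2 is open for it.
Column 2 already has 1, so r2c2 = 3.
Row 2 now contains 3, so r2c3 = 2.
Row 2 already has 2, so r2c4 = 4.
Row 2 already has 4; hence r2c5 = 1.
Column 4 now contains 4, so r5c4 = 2.
1 is placed in column 5, which forces r5c5 = 3.
Column 3 already has 2, which forces r1c3 = 3.
Column 5 already has 3, which forces r1c5 = 4.
Cage j needs sum 11; hence r3c2 = 2.
3 is placed in column 3, so r3c3 = 1.
1 is placed in row 3, which forces r3c4 = 3.
The two cells of cage i must have sum 4; hence r4c1 = 3.
The 3 cells of cage e must have sum 6, leaving r4c4 = 1.
3 is placed in row 5, which forces r5c1 = 1.
Row 5 now contains 2, which forces r5c2 = 4.
Row 1 now contains 4; hence r1c1 = 2.
Row 3 now contains 2, which forces r3c1 = 4.
Completed grid: 2 1 3 5 4 / 5 3 2 4 1 / 4 2 1 3 5 / 3 5 4 1 2 / 1 4 5 2 3.

1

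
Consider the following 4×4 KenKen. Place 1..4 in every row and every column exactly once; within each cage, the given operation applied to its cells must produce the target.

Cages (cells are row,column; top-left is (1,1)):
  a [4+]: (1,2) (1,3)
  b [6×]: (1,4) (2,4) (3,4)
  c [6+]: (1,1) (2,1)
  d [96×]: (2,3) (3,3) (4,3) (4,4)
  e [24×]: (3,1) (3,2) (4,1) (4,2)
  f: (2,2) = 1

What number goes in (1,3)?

1

F is a freebie, which forces (2,2) = 1.
Cage d needs product 96; hence (4,4) = 4.
Column 2 now contains 1, which forces (1,2) = 3.
The two cells of cage a must have sum 4, so (1,3) = 1.
Row 1 now contains 1, which forces (1,4) = 2.
2 is placed in column 4, leaving (2,4) = 3.
3 is placed in column 4, which forces (3,4) = 1.
3 is placed in column 2, which forces (4,2) = 2.
Row 4 now contains 2, which forces (4,3) = 3.
Row 1 already has 2, which forces (1,1) = 4.
Cage c needs two cells with sum 6, so (2,1) = 2.
2 is placed in row 2, so (2,3) = 4.
Cage e needs product 24, which forces (3,1) = 3.
2 is placed in column 2, so (3,2) = 4.
Column 3 now contains 4, leaving (3,3) = 2.
Row 4 now contains 3; hence (4,1) = 1.
The full grid is 4 3 1 2 / 2 1 4 3 / 3 4 2 1 / 1 2 3 4.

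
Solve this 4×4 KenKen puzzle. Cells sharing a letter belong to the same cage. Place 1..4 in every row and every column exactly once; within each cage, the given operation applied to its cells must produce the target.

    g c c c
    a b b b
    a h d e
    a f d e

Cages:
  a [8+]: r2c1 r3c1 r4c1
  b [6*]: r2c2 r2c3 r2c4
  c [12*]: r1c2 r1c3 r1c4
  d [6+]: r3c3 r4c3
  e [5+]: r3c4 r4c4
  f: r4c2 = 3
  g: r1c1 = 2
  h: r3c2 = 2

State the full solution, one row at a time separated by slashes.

2 4 1 3 / 4 1 3 2 / 3 2 4 1 / 1 3 2 4

Cage g is given; hence r1c1 = 2.
Cage h is given, which forces r3c2 = 2.
Row 3 already has 2, leaving r3c3 = 4.
Cage f is given, which forces r4c2 = 3.
Column 3 already has 4, leaving r4c3 = 2.
3 is placed in column 2; hence r2c2 = 1.
Cage b needs product 6, so r2c3 = 3.
Cage b has product 6, so r2c4 = 2.
The two cells of cage e must have sum 5; hence r3c4 = 1.
Cage e's pair has sum 5, leaving r4c4 = 4.
1 is placed in column 2; hence r1c2 = 4.
3 is placed in column 3, which forces r1c3 = 1.
4 is placed in column 4, so r1c4 = 3.
Row 2 already has 3, leaving r2c1 = 4.
1 is placed in row 3, leaving r3c1 = 3.
Row 4 already has 4; hence r4c1 = 1.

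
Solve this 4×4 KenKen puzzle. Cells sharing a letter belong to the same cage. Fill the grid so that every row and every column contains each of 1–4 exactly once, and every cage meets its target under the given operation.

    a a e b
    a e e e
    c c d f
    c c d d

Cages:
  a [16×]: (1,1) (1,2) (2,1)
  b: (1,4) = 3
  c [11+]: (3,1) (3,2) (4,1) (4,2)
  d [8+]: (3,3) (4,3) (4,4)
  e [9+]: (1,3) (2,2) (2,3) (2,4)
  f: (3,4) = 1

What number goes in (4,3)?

4

Cage b is a single given cell; hence (1,4) = 3.
F is a freebie, so (3,4) = 1.
The only place for 3 in row 2 is (2,3).
The 4 cells of cage e must have sum 9, leaving (1,3) = 1.
The 4 cells of cage e must have sum 9, so (2,2) = 1.
The 4 cells of cage e must have sum 9, so (2,4) = 4.
Column 3 already has 3, which forces (3,3) = 2.
Cage d needs sum 8; hence (4,3) = 4.
Cage d has sum 8, leaving (4,4) = 2.
Row 1 now contains 1, so (1,1) = 4.
Cage a needs product 16, which forces (1,2) = 2.
Row 2 now contains 4, so (2,1) = 2.
Cage c needs sum 11; hence (3,1) = 3.
The 4 cells of cage c must have sum 11, leaving (3,2) = 4.
Cage c has sum 11, so (4,1) = 1.
2 is placed in row 4, which forces (4,2) = 3.
Completed grid: 4 2 1 3 / 2 1 3 4 / 3 4 2 1 / 1 3 4 2.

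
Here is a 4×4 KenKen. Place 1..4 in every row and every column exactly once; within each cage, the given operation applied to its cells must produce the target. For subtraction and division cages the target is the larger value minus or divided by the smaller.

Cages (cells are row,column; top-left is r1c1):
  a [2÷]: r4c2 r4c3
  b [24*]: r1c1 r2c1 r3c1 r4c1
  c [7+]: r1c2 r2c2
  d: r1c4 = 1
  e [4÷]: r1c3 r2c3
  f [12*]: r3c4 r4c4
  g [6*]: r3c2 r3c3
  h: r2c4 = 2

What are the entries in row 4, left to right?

D is a freebie; hence r1c4 = 1.
Cage h is a single given cell, leaving r2c4 = 2.
1 is placed in row 1, leaving r1c3 = 4.
The two cells of cage e must have quotient 4; hence r2c3 = 1.
Column 3 now contains 1, leaving r4c3 = 2.
Row 1 now contains 4, leaving r1c2 = 3.
Cage c needs two cells with sum 7, so r2c2 = 4.
The two cells of cage g must have product 6; hence r3c2 = 2.
Column 3 now contains 2, so r3c3 = 3.
Row 3 now contains 3, so r3c4 = 4.
Column 2 now contains 4, so r4c2 = 1.
Column 4 now contains 4; hence r4c4 = 3.
Row 1 now contains 3; hence r1c1 = 2.
4 is placed in row 2; hence r2c1 = 3.
Row 3 now contains 4, so r3c1 = 1.
Row 4 already has 3; hence r4c1 = 4.
Completed grid: 2 3 4 1 / 3 4 1 2 / 1 2 3 4 / 4 1 2 3.

4 1 2 3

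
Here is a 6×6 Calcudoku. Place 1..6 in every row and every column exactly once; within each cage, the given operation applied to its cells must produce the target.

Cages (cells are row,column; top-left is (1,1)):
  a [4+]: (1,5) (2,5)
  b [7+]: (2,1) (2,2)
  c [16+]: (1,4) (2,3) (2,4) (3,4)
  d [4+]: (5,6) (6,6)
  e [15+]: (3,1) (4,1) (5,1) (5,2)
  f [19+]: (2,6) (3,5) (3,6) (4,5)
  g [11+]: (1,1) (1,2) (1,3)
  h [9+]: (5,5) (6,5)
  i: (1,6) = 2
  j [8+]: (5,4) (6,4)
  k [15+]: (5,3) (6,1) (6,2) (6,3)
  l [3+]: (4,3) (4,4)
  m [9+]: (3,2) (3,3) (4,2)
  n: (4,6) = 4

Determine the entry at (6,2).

6

Cage i is given, leaving (1,6) = 2.
Cage n is given, so (4,6) = 4.
In row 1, 5 can only go at (1,4), so (1,4) = 5.
The only place for 3 in row 1 is (1,5).
3 is placed in column 5, so (2,5) = 1.
The only place for 2 in column 5 is (3,5).
Cage f has sum 19; hence (4,5) = 6.
Cage l needs two cells with sum 3; hence (4,3) = 2.
(5,4) and (6,4) in column 4 are {2, 6}, leaving (4,4) = 1.
The 4 cells of cage c must have sum 16, which forces (2,3) = 4.
The 4 cells of cage c must have sum 16, so (2,4) = 3.
1 is placed in column 4, so (3,4) = 4.
Row 2 needs a 6, and only (2,6) is open for it.
Column 6 already has 6, which forces (3,6) = 5.
The 3 cells of cage m must have sum 9, so (4,2) = 5.
The two cells of cage b must have sum 7, so (2,1) = 5.
Column 2 now contains 5, which forces (2,2) = 2.
Row 4 already has 5; hence (4,1) = 3.
Cage e needs sum 15, leaving (3,1) = 6.
The 4 cells of cage e must have sum 15, leaving (5,1) = 2.
The 4 cells of cage e must have sum 15, so (5,2) = 4.
2 is placed in row 5, so (5,4) = 6.
4 is placed in row 5, leaving (5,5) = 5.
6 is placed in column 4; hence (6,4) = 2.
Column 5 already has 5, leaving (6,5) = 4.
Cage g needs sum 11, so (1,1) = 4.
Cage k needs sum 15; hence (5,3) = 3.
3 is placed in row 5; hence (5,6) = 1.
Row 6 now contains 4, so (6,1) = 1.
Cage k has sum 15, which forces (6,2) = 6.
Cage k has sum 15; hence (6,3) = 5.
Column 6 already has 1; hence (6,6) = 3.
Column 2 now contains 6, so (1,2) = 1.
The 3 cells of cage g must have sum 11; hence (1,3) = 6.
The 3 cells of cage m must have sum 9, so (3,2) = 3.
3 is placed in column 3, which forces (3,3) = 1.
The full grid is 4 1 6 5 3 2 / 5 2 4 3 1 6 / 6 3 1 4 2 5 / 3 5 2 1 6 4 / 2 4 3 6 5 1 / 1 6 5 2 4 3.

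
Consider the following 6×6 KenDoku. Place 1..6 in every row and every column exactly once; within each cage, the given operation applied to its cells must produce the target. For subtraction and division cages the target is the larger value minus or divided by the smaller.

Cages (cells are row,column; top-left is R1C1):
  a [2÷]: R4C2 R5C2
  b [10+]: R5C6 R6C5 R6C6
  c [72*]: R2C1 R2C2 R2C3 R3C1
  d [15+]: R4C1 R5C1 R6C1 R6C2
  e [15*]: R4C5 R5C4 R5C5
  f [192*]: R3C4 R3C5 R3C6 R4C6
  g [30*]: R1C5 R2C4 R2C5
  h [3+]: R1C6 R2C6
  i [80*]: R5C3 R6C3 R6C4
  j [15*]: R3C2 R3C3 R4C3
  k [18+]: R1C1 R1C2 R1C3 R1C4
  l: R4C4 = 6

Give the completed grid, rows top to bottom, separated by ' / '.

Cage l is a single given cell, which forces R4C4 = 6.
Cage f has product 192, so R4C6 = 4.
Cage i needs product 80, so R5C3 = 4.
The 3 cells of cage i must have product 80, so R6C3 = 5.
Cage i has product 80, so R6C4 = 4.
The 3 cells of cage j must have product 15, so R3C2 = 5.
4 is placed in column 4; hence R3C4 = 2.
Cage f has product 192, leaving R3C5 = 4.
Cage f has product 192, which forces R3C6 = 6.
Column 3 needs a 2, and only R2C3 is open for it.
Cage h needs two cells with sum 3; hence R1C6 = 2.
Cage c has product 72, leaving R2C1 = 4.
The 4 cells of cage c must have product 72, so R2C2 = 3.
Row 2 already has 2; hence R2C6 = 1.
The 4 cells of cage c must have product 72; hence R3C1 = 3.
3 is placed in row 3, leaving R3C3 = 1.
Column 3 already has 1, leaving R4C3 = 3.
Column 6 already has 1; hence R6C6 = 3.
Cage k needs sum 18, so R1C1 = 5.
The 4 cells of cage k must have sum 18, leaving R1C2 = 4.
3 is placed in column 3, which forces R1C3 = 6.
Cage k needs sum 18, leaving R1C4 = 3.
Cage g has product 30; hence R1C5 = 1.
Row 2 now contains 1, leaving R2C4 = 5.
The 3 cells of cage g must have product 30; hence R2C5 = 6.
Column 5 now contains 1, so R4C5 = 5.
Column 4 already has 5, leaving R5C4 = 1.
5 is placed in column 5; hence R5C5 = 3.
3 is placed in column 6, which forces R5C6 = 5.
The 3 cells of cage b must have sum 10, so R6C5 = 2.
Cage d has sum 15, which forces R4C1 = 2.
The two cells of cage a must have quotient 2, so R4C2 = 1.
Cage d has sum 15; hence R5C1 = 6.
Row 5 already has 1, which forces R5C2 = 2.
Cage d has sum 15, which forces R6C1 = 1.
Row 6 now contains 2; hence R6C2 = 6.

5 4 6 3 1 2 / 4 3 2 5 6 1 / 3 5 1 2 4 6 / 2 1 3 6 5 4 / 6 2 4 1 3 5 / 1 6 5 4 2 3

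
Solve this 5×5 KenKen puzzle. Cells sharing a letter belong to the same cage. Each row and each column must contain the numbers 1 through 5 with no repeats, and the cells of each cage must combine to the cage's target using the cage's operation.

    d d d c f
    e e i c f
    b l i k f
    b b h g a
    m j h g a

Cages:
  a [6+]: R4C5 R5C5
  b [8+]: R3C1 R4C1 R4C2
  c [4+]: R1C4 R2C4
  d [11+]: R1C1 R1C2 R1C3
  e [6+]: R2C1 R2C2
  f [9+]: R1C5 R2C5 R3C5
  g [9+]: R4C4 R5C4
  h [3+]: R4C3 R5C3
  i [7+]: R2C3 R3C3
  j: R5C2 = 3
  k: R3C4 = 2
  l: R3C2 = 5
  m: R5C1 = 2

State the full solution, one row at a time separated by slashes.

4 2 5 1 3 / 5 1 4 3 2 / 1 5 3 2 4 / 3 4 2 5 1 / 2 3 1 4 5

Cage l is given, leaving R3C2 = 5.
Cage k is a single given cell, leaving R3C4 = 2.
M is a freebie, which forces R5C1 = 2.
Cage j is given, so R5C2 = 3.
Row 5 now contains 2, so R5C3 = 1.
Column 3 now contains 1, leaving R4C3 = 2.
2 is placed in row 4; hence R4C5 = 1.
Cage d has sum 11; hence R1C2 = 2.
Column 2 now contains 2, which forces R2C2 = 1.
Row 2 already has 1, so R2C4 = 3.
Cage b needs sum 8, which forces R3C1 = 1.
The 3 cells of cage b must have sum 8, so R4C1 = 3.
1 is placed in row 4, which forces R4C2 = 4.
Row 4 already has 4, leaving R4C4 = 5.
5 is placed in column 4, leaving R5C4 = 4.
The two cells of cage a must have sum 6, leaving R5C5 = 5.
Column 4 already has 3, leaving R1C4 = 1.
Cage e's pair has sum 6, leaving R2C1 = 5.
Row 2 already has 3, so R2C3 = 4.
The 3 cells of cage f must have sum 9, which forces R2C5 = 2.
Cage i's pair has sum 7, leaving R3C3 = 3.
Row 3 already has 3, so R3C5 = 4.
Column 1 now contains 5, so R1C1 = 4.
4 is placed in column 3, leaving R1C3 = 5.
Column 5 already has 4, leaving R1C5 = 3.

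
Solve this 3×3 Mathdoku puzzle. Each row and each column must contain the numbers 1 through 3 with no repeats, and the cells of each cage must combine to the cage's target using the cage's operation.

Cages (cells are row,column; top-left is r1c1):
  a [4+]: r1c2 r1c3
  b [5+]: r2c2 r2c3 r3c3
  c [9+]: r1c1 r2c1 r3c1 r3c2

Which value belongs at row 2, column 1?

3

The 4 cells of cage c must have sum 9, leaving r3c2 = 3.
3 is placed in column 2, leaving r1c2 = 1.
Cage a's pair has sum 4, which forces r1c3 = 3.
Column 2 now contains 1, so r2c2 = 2.
Column 3 already has 3, leaving r2c3 = 1.
Column 3 now contains 1, so r3c3 = 2.
3 is placed in row 1, leaving r1c1 = 2.
Row 2 now contains 1, which forces r2c1 = 3.
Row 3 now contains 2, so r3c1 = 1.
Completed grid: 2 1 3 / 3 2 1 / 1 3 2.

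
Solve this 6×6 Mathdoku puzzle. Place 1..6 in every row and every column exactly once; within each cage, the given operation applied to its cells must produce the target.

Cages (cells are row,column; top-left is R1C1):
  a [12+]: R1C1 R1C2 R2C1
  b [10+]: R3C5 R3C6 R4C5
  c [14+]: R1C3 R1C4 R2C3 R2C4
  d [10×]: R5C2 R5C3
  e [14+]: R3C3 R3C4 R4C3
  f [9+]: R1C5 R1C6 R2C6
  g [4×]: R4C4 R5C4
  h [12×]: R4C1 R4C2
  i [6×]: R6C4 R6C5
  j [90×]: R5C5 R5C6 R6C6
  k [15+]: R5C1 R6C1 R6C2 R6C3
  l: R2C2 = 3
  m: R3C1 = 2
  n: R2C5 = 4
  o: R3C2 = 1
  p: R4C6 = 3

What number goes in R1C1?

3

Cage l is a single given cell; hence R2C2 = 3.
Cage n is a single given cell, which forces R2C5 = 4.
Cage m is given, which forces R3C1 = 2.
Cage o is given, so R3C2 = 1.
Cage p is given, which forces R4C6 = 3.
Cage h needs two cells with product 12; hence R4C1 = 6.
The two cells of cage h must have product 12, which forces R4C2 = 2.
Row 4 already has 2; hence R4C5 = 1.
Column 2 already has 2; hence R5C2 = 5.
Row 5 now contains 5, leaving R5C3 = 2.
Cage j has product 90, leaving R5C5 = 3.
Row 5 now contains 5; hence R5C6 = 6.
6 is placed in column 6, leaving R6C6 = 5.
Cage f has sum 9, which forces R1C5 = 6.
Column 5 already has 3; hence R3C5 = 5.
Column 6 already has 5, which forces R3C6 = 4.
Row 4 now contains 1, which forces R4C4 = 4.
The 4 cells of cage k must have sum 15, which forces R5C1 = 4.
Cage g's pair has product 4, which forces R5C4 = 1.
Cage k has sum 15, so R6C1 = 1.
Column 4 now contains 1, which forces R6C4 = 3.
6 is placed in column 5, which forces R6C5 = 2.
The 3 cells of cage a must have sum 12, which forces R1C1 = 3.
Row 1 now contains 6, leaving R1C2 = 4.
Column 1 now contains 1, leaving R2C1 = 5.
The 3 cells of cage e must have sum 14, which forces R3C3 = 3.
Column 4 already has 3; hence R3C4 = 6.
Row 4 now contains 4, leaving R4C3 = 5.
4 is placed in column 2; hence R6C2 = 6.
Row 6 now contains 6; hence R6C3 = 4.
Column 3 already has 5, which forces R1C3 = 1.
Cage c has sum 14, so R1C4 = 5.
1 is placed in row 1, so R1C6 = 2.
The 4 cells of cage c must have sum 14, leaving R2C3 = 6.
Column 4 already has 6, leaving R2C4 = 2.
2 is placed in column 6, so R2C6 = 1.
Completed grid: 3 4 1 5 6 2 / 5 3 6 2 4 1 / 2 1 3 6 5 4 / 6 2 5 4 1 3 / 4 5 2 1 3 6 / 1 6 4 3 2 5.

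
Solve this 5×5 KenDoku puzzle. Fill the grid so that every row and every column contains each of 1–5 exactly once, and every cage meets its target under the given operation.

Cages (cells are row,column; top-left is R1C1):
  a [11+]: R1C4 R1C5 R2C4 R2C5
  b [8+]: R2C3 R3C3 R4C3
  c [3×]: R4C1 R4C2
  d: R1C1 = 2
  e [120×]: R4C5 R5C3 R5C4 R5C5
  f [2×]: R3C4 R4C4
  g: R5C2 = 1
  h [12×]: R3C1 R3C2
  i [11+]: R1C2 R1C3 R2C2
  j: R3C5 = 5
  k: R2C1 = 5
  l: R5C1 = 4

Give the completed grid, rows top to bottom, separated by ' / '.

2 5 4 3 1 / 5 2 1 4 3 / 3 4 2 1 5 / 1 3 5 2 4 / 4 1 3 5 2

Cage d is given, which forces R1C1 = 2.
Cage k is a single given cell, so R2C1 = 5.
Cage j is a single given cell, which forces R3C5 = 5.
Cage l is given, which forces R5C1 = 4.
G is a freebie, leaving R5C2 = 1.
4 is placed in column 1, leaving R3C1 = 3.
Cage h needs two cells with product 12, leaving R3C2 = 4.
The two cells of cage c must have product 3, so R4C1 = 1.
1 is placed in column 2, so R4C2 = 3.
Row 4 now contains 1; hence R4C4 = 2.
Cage e needs product 120, leaving R4C5 = 4.
3 is placed in column 2, so R1C2 = 5.
Cage i has sum 11, so R1C3 = 4.
Row 1 already has 4, leaving R1C4 = 3.
3 is placed in row 1, leaving R1C5 = 1.
3 is placed in column 2; hence R2C2 = 2.
Row 2 already has 2; hence R2C3 = 1.
Row 2 now contains 1, so R2C4 = 4.
Row 2 already has 2, leaving R2C5 = 3.
Column 3 now contains 1, which forces R3C3 = 2.
Column 4 now contains 2; hence R3C4 = 1.
4 is placed in row 4, so R4C3 = 5.
5 is placed in column 3, leaving R5C3 = 3.
Column 4 now contains 3; hence R5C4 = 5.
Column 5 already has 3, leaving R5C5 = 2.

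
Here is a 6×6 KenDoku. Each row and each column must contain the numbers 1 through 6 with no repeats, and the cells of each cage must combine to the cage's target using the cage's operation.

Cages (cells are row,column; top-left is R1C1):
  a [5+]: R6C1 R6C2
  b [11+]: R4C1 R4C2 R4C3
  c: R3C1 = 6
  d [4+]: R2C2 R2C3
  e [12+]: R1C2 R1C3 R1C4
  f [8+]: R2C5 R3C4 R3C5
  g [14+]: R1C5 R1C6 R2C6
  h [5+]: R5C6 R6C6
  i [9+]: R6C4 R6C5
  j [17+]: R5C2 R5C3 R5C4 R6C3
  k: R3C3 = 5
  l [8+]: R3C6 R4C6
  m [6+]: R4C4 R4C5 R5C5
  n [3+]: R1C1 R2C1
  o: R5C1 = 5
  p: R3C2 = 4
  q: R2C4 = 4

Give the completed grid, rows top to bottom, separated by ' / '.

1 5 4 3 6 2 / 2 1 3 4 5 6 / 6 4 5 1 2 3 / 4 6 1 2 3 5 / 5 3 2 6 1 4 / 3 2 6 5 4 1

Cage q is a single given cell, leaving R2C4 = 4.
Cage c is a single given cell, which forces R3C1 = 6.
Cage p is a single given cell, leaving R3C2 = 4.
Cage k is a single given cell, which forces R3C3 = 5.
Cage o is a single given cell; hence R5C1 = 5.
The 4 cells of cage j must have sum 17; hence R6C3 = 6.
Cage i's pair has sum 9, which forces R6C4 = 5.
Cage i needs two cells with sum 9, leaving R6C5 = 4.
Row 2 needs a 2, and only R2C1 is open for it.
Column 1 now contains 2, so R1C1 = 1.
Row 1 already has 1, leaving R1C3 = 4.
Column 1 now contains 2, which forces R6C1 = 3.
Cage a needs two cells with sum 5; hence R6C2 = 2.
2 is placed in row 6, so R6C6 = 1.
3 is placed in column 1, leaving R4C1 = 4.
Cage h needs two cells with sum 5, which forces R5C6 = 4.
Row 2 needs a 6, and only R2C6 is open for it.
The two cells of cage l must have sum 8, which forces R3C6 = 3.
Column 6 already has 6, which forces R4C6 = 5.
The 3 cells of cage g must have sum 14, which forces R1C5 = 6.
Column 6 now contains 5, which forces R1C6 = 2.
Cage f has sum 8, which forces R2C5 = 5.
Row 4 now contains 5, so R4C2 = 6.
Cage b has sum 11, leaving R4C3 = 1.
Column 2 already has 6, so R5C2 = 3.
3 is placed in row 5, which forces R5C3 = 2.
Row 5 already has 2, leaving R5C4 = 6.
Row 5 already has 2, leaving R5C5 = 1.
Row 1 already has 6; hence R1C2 = 5.
Row 1 now contains 2, which forces R1C4 = 3.
Column 2 now contains 3, which forces R2C2 = 1.
Column 3 now contains 1, so R2C3 = 3.
Cage f needs sum 8; hence R3C4 = 1.
Column 5 now contains 1; hence R3C5 = 2.
3 is placed in column 4, so R4C4 = 2.
Column 5 already has 2; hence R4C5 = 3.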